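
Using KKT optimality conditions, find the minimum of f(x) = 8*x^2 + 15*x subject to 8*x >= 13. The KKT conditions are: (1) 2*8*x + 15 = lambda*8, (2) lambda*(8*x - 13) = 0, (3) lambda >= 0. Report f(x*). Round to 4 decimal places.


Step 1: Try lambda = 0 (constraint inactive).
x_unc = -15/(2*8) = -0.9375
Check: 8*-0.9375 = -7.5 < 13 -- violated!
Step 2: Constraint must be active: 8*x = 13
x* = 13/8 = 1.625
lambda = (2*8*1.625 + 15)/8 = 5.125
Step 3: Compute optimal value.
f(x*) = 8*1.625^2 + 15*1.625 = 45.5


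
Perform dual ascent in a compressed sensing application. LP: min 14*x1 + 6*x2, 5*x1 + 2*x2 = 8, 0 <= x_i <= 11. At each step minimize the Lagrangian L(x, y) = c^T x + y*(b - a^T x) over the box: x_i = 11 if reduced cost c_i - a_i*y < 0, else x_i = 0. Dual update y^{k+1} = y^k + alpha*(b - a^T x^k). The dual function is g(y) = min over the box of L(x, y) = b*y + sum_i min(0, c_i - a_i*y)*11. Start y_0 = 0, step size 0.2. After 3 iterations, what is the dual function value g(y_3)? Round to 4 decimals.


Dual ascent for LP: min 14*x1 + 6*x2, 5*x1 + 2*x2 = 8, 0 <= x_i <= 11
Step 1: y^k = 0.0, reduced costs: (14.0, 6.0)
  x^k = (0.0, 0.0), subgradient = b - a^T x = 8.0
  y^{k+1} = 0.0 + 0.2*8.0 = 1.6
Step 2: y^k = 1.6, reduced costs: (6.0, 2.8)
  x^k = (0.0, 0.0), subgradient = b - a^T x = 8.0
  y^{k+1} = 1.6 + 0.2*8.0 = 3.2
Step 3: y^k = 3.2, reduced costs: (-2.0, -0.4)
  x^k = (11.0, 11.0), subgradient = b - a^T x = -69.0
  y^{k+1} = 3.2 + 0.2*-69.0 = -10.6
Dual objective at y_3 = -10.6: reduced costs (67.0, 27.2), box minimizer x = (0.0, 0.0)
g(y_3) = b*y + (c1 - a1*y)*x1 + (c2 - a2*y)*x2 = 8*(-10.6) + 67.0*0.0 + 27.2*0.0 = -84.8 + 0.0 + 0.0 = -84.8


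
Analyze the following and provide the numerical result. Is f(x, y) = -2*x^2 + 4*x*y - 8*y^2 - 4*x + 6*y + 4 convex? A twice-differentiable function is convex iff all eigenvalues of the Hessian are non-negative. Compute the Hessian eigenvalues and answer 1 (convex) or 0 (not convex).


The Hessian of f(x,y) = -2*x^2 + 4*x*y - 8*y^2 - 4*x + 6*y + 4 is:
H = [[-4, 4], [4, -16]]
Trace = -4 - 16 = -20
Determinant = -4*-16 - (4)^2 = 48
Discriminant = (-20)^2 - 4*48 = 208.0
Eigenvalues: lambda_1 = -17.2111, lambda_2 = -2.7889
The function is not convex.

0


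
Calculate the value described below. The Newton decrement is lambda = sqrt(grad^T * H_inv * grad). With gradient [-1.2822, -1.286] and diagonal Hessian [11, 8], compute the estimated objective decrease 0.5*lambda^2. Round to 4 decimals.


Step 1: H is diagonal, so H^(-1) * g = [-0.1166, -0.1608].
Step 2: g^T H^(-1) g = sum_i g_i^2 / H_ii
  = (-1.2822)^2/11 + (-1.286)^2/8
  = 0.1495 + 0.2067 = 0.3562
Step 3: Objective decrease = 0.5 * g^T H^(-1) g = 0.1781


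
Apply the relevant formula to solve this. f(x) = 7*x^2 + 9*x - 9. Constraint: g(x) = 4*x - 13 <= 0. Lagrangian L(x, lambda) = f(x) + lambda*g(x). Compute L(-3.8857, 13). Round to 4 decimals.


Step 1: Evaluate f(x).
f(-3.8857) = 7*(-3.8857)^2 + 9*(-3.8857) - 9 = 61.7194
Step 2: Evaluate g(x).
g(-3.8857) = 4*-3.8857 - 13 = -28.5428
Step 3: Compute Lagrangian.
L = 61.7194 + 13*-28.5428 = -309.337


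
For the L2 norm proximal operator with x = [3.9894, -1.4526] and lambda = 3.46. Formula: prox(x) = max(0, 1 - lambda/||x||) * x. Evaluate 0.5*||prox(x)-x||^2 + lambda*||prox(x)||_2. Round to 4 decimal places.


Step 1: Compute ||x||.
||x|| = 4.2456
Step 2: Compute scaling factor.
scale = max(0, 1 - 3.46/4.2456) = 0.185
Step 3: prox(x) = [0.7382, -0.2688]
||prox(x)|| = 0.7856
Step 4: Proximal objective.
0.5*||prox-x||^2 = 5.9858
lambda*||prox|| = 2.7182
Total = 8.7041


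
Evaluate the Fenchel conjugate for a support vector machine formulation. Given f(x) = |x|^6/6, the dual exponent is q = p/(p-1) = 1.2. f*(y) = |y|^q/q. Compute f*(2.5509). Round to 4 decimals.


The conjugate exponent q satisfies 1/p + 1/q = 1.
p = 6, so q = 6/(6 - 1) = 1.2
|y|^q = 2.5509^1.2 = 3.0763
f*(2.5509) = 3.0763 / 1.2 = 2.5636


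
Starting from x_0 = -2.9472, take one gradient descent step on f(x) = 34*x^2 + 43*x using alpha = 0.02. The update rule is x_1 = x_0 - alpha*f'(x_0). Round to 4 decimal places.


We compute the gradient at x_0 and apply the update.
f'(x) = 68*x + 43
f'(-2.9472) = 68*-2.9472 + 43 = -157.4096
x_1 = -2.9472 - 0.02*-157.4096 = 0.201


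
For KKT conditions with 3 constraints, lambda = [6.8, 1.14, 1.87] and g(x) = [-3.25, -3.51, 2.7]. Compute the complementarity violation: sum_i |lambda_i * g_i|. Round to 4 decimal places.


KKT complementary slackness check:
lambda_1 * g_1 = 6.8 * -3.25 = -22.1
lambda_2 * g_2 = 1.14 * -3.51 = -4.0014
lambda_3 * g_3 = 1.87 * 2.7 = 5.049
Total violation = 22.1 + 4.0014 + 5.049 = 31.1504


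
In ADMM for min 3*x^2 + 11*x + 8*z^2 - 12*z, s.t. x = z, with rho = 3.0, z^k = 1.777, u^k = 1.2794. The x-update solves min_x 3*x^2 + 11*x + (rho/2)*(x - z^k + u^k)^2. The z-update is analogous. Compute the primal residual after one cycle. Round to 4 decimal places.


ADMM iteration with rho = 3.0, z^k = 1.777, u^k = 1.2794
Step 1: x-update.
Minimize 3*x^2 + 11*x + (3.0/2)*(x - 1.777 + 1.2794)^2
FOC: (2*3 + 3.0)*x = -11 + 3.0*(1.777 - 1.2794)
x^{k+1} = -1.0564
Step 2: z-update.
Minimize 8*z^2 - 12*z + (3.0/2)*(-1.0564 - z + 1.2794)^2
FOC: (2*8 + 3.0)*z = 12 + 3.0*(-1.0564 + 1.2794)
z^{k+1} = 0.6668
Step 3: u-update.
u^{k+1} = 1.2794 - 1.0564 - 0.6668 = -0.4438
Step 4: Primal residual = |-1.0564 - 0.6668| = 1.7232


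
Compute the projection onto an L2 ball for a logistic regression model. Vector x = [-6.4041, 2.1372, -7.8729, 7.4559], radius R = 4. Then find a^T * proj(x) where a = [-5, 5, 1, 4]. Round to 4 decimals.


Step 1: Compute ||x|| (intermediates to 6 decimals).
||x|| = sqrt((-6.4041)^2 + 2.1372^2 + (-7.8729)^2 + 7.4559^2) = 12.773141
Step 2: Project.
Since ||x|| > R, scale = R/||x|| = 4/12.773141 = 0.313157, proj(x) = scale * x
proj(x) = [-2.005489, 0.669279, -2.465454, 2.334867]
Step 3: Dot product.
a^T * proj(x) = -5*(-2.005489) + 5*0.669279 + 1*(-2.465454) + 4*2.334867 = 20.2479


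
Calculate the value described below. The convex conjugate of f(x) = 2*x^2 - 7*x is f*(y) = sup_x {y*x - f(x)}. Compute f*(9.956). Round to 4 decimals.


f*(y) = sup_x {y*x - a*x^2 - b*x} = sup_x {(y-b)*x - a*x^2}
FOC: (y - b) - 2a*x = 0 => x* = (y - b)/(2a)
x* = (9.956 + 7)/(2*2) = 4.239
f*(9.956) = (y-b)^2/(4a) = (9.956 + 7)^2/(4*2)
= 287.5059/8 = 35.9382


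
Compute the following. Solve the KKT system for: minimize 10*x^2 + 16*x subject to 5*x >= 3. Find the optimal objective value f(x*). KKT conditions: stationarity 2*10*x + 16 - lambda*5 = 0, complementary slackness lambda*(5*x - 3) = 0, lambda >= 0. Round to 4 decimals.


Step 1: Try lambda = 0 (constraint inactive).
x_unc = -16/(2*10) = -0.8
Check: 5*-0.8 = -4.0 < 3 -- violated!
Step 2: Constraint must be active: 5*x = 3
x* = 3/5 = 0.6
lambda = (2*10*0.6 + 16)/5 = 5.6
Step 3: Compute optimal value.
f(x*) = 10*0.6^2 + 16*0.6 = 13.2


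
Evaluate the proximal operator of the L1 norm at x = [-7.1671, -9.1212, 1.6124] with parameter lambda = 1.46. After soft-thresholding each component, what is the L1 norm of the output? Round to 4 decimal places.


Soft-thresholding with lambda = 1.46:
prox(-7.1671) = sign(-7.1671)*max(|-7.1671| - 1.46, 0) = -5.7071
prox(-9.1212) = sign(-9.1212)*max(|-9.1212| - 1.46, 0) = -7.6612
prox(1.6124) = sign(1.6124)*max(|1.6124| - 1.46, 0) = 0.1524
prox(x) = [-5.7071, -7.6612, 0.1524]
||prox(x)||_1 = 5.7071 + 7.6612 + 0.1524 = 13.5207


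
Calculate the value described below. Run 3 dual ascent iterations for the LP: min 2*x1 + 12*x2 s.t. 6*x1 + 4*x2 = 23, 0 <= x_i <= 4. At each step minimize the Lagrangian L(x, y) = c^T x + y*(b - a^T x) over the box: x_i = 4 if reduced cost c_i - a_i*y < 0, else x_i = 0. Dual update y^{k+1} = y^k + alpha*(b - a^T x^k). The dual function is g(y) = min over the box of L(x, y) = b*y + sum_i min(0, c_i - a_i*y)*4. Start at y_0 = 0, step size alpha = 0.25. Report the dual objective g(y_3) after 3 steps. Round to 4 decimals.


Dual ascent for LP: min 2*x1 + 12*x2, 6*x1 + 4*x2 = 23, 0 <= x_i <= 4
Step 1: y^k = 0.0, reduced costs: (2.0, 12.0)
  x^k = (0.0, 0.0), subgradient = b - a^T x = 23.0
  y^{k+1} = 0.0 + 0.25*23.0 = 5.75
Step 2: y^k = 5.75, reduced costs: (-32.5, -11.0)
  x^k = (4.0, 4.0), subgradient = b - a^T x = -17.0
  y^{k+1} = 5.75 + 0.25*-17.0 = 1.5
Step 3: y^k = 1.5, reduced costs: (-7.0, 6.0)
  x^k = (4.0, 0.0), subgradient = b - a^T x = -1.0
  y^{k+1} = 1.5 + 0.25*-1.0 = 1.25
Dual objective at y_3 = 1.25: reduced costs (-5.5, 7.0), box minimizer x = (4.0, 0.0)
g(y_3) = b*y + (c1 - a1*y)*x1 + (c2 - a2*y)*x2 = 23*1.25 + (-5.5)*4.0 + 7.0*0.0 = 28.75 - 22.0 + 0.0 = 6.75


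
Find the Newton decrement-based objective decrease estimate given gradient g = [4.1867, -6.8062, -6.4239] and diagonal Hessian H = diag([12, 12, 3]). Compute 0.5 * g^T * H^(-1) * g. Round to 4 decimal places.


Step 1: H is diagonal, so H^(-1) * g = [0.3489, -0.5672, -2.1413].
Step 2: g^T H^(-1) g = sum_i g_i^2 / H_ii
  = (4.1867)^2/12 + (-6.8062)^2/12 + (-6.4239)^2/3
  = 1.4607 + 3.8604 + 13.7555 = 19.0766
Step 3: Objective decrease = 0.5 * g^T H^(-1) g = 9.5383


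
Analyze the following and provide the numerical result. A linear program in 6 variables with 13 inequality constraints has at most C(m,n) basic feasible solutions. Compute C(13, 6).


Each vertex corresponds to some choice of n active constraints out of m, so the number of vertices is at most C(m, n) = m! / (n!(m-n)!).
m = 13, n = 6
Numerator: 13 * 12 * 11 * 10 * 9 * 8
Denominator: 6! = 720
C(13, 6) = 1716


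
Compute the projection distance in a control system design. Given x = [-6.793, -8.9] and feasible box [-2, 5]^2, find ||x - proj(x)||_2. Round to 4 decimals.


Project each component onto [-2, 5].
clip(-6.793) = -2.0, clip(-8.9) = -2.0
Projection = [-2.0, -2.0]
Squared diffs: [22.9728, 47.61]
Distance = sqrt(70.5828) = 8.4014


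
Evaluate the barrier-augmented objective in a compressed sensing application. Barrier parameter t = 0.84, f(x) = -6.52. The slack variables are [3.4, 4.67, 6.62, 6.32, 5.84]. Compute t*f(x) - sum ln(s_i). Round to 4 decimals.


Step 1: Compute log-barrier.
ln values: [1.2238, 1.5412, 1.8901, 1.8437, 1.7647]
phi = -(1.2238 + 1.5412 + 1.8901 + 1.8437 + 1.7647) = -8.2635
Step 2: Compute augmented objective.
t*f(x) = 0.84*-6.52 = -5.4768
Total = -5.4768 - 8.2635 = -13.7403


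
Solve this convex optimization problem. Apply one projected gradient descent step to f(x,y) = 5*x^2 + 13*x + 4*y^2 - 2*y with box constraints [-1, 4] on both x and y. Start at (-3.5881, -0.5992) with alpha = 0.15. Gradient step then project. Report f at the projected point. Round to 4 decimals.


Step 1: Compute gradient at (-3.5881, -0.5992).
grad_x = 2*5*-3.5881 + 13 = -22.881
grad_y = 2*4*-0.5992 - 2 = -6.7936
Step 2: Gradient step.
x_raw = -3.5881 - 0.15*-22.881 = -0.156
y_raw = -0.5992 - 0.15*-6.7936 = 0.4198
Step 3: Project onto [-1, 4].
x_proj = clip(-0.156) = -0.156
y_proj = clip(0.4198) = 0.4198
Step 4: Evaluate f.
f(-0.156, 0.4198) = -2.0404


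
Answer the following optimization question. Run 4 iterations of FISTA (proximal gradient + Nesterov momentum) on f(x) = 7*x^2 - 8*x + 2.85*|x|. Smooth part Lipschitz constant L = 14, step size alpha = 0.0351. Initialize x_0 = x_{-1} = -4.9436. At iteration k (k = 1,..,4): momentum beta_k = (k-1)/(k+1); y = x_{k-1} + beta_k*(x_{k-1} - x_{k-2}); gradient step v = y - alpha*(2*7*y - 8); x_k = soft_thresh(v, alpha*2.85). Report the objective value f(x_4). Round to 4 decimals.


FISTA on f(x) = 7*x^2 - 8*x + 2.85*|x|
L = 14, alpha = 0.0351
Iteration 1: beta = 0.0, y = -4.9436 + 0.0*(-4.9436 + 4.9436) = -4.9436
  grad(y) = -77.2104, v = y - alpha*grad = -2.2335
  prox(v) = soft_thresh(-2.2335, 0.1) = -2.1335
Iteration 2: beta = 0.3333, y = -2.1335 + 0.3333*(-2.1335 + 4.9436) = -1.1968
  grad(y) = -24.7548, v = y - alpha*grad = -0.3279
  prox(v) = soft_thresh(-0.3279, 0.1) = -0.2278
Iteration 3: beta = 0.5, y = -0.2278 + 0.5*(-0.2278 + 2.1335) = 0.725
  grad(y) = 2.1496, v = y - alpha*grad = 0.6495
  prox(v) = soft_thresh(0.6495, 0.1) = 0.5495
Iteration 4: beta = 0.6, y = 0.5495 + 0.6*(0.5495 + 0.2278) = 1.0159
  grad(y) = 6.2224, v = y - alpha*grad = 0.7975
  prox(v) = soft_thresh(0.7975, 0.1) = 0.6974
f(x_4) = 7*0.6974^2 - 8*0.6974 + 2.85*|0.6974| = -0.1868


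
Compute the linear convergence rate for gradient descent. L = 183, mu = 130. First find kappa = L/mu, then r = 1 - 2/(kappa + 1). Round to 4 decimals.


Step 1: Compute the condition number.
kappa = L/mu = 183/130 = 1.4077
Step 2: Compute the convergence rate.
r = 1 - 2/(kappa + 1) = 1 - 2*mu/(L + mu) = (L - mu)/(L + mu) = 53/313 = 0.1693


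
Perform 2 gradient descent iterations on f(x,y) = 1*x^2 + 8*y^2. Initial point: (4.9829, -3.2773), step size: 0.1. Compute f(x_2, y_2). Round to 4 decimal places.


Gradient descent on f(x,y) = 1*x^2 + 8*y^2.
Starting point: (4.9829, -3.2773), alpha = 0.1
Step 1: grad_x = 2*1*4.9829 = 9.9658, grad_y = 2*8*-3.2773 = -52.4368
  x_1 = 4.9829 - 0.1*9.9658 = 3.9863
  y_1 = -3.2773 - 0.1*-52.4368 = 1.9664
Step 2: grad_x = 2*1*3.9863 = 7.9726, grad_y = 2*8*1.9664 = 31.4621
  x_2 = 3.9863 - 0.1*7.9726 = 3.1891
  y_2 = 1.9664 - 0.1*31.4621 = -1.1798
f(3.1891, -1.1798) = 1*3.1891^2 + 8*(-1.1798)^2 = 21.306


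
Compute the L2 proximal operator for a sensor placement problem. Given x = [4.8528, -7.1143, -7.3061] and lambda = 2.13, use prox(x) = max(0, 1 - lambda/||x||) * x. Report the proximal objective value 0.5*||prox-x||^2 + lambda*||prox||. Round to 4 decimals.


Step 1: Compute ||x||.
||x|| = 11.2935
Step 2: Compute scaling factor.
scale = max(0, 1 - 2.13/11.2935) = 0.8114
Step 3: prox(x) = [3.9375, -5.7725, -5.9281]
||prox(x)|| = 9.1635
Step 4: Proximal objective.
0.5*||prox-x||^2 = 2.2685
lambda*||prox|| = 19.5183
Total = 21.7866


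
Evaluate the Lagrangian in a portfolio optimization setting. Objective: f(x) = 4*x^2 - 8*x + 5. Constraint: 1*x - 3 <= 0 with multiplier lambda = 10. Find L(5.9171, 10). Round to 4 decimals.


Step 1: Evaluate f(x).
f(5.9171) = 4*5.9171^2 - 8*5.9171 + 5 = 97.7115
Step 2: Evaluate g(x).
g(5.9171) = 1*5.9171 - 3 = 2.9171
Step 3: Compute Lagrangian.
L = 97.7115 + 10*2.9171 = 126.8825


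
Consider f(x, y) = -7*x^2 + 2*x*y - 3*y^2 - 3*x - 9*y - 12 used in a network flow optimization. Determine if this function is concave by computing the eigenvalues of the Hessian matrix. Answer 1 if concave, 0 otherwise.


The Hessian of f(x,y) = -7*x^2 + 2*x*y - 3*y^2 - 3*x - 9*y - 12 is:
H = [[-14, 2], [2, -6]]
Trace = -14 - 6 = -20
Determinant = -14*-6 - (2)^2 = 80
Discriminant = (-20)^2 - 4*80 = 80.0
Eigenvalues: lambda_1 = -14.4721, lambda_2 = -5.5279
The function is concave.

1


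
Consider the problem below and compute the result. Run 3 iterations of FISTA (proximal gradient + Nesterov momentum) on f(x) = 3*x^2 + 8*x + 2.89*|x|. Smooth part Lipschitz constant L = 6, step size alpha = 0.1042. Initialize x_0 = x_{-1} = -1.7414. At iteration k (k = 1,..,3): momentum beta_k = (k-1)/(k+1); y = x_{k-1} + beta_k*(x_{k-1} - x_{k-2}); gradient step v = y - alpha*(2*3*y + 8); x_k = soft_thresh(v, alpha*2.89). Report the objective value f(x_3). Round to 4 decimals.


FISTA on f(x) = 3*x^2 + 8*x + 2.89*|x|
L = 6, alpha = 0.1042
Iteration 1: beta = 0.0, y = -1.7414 + 0.0*(-1.7414 + 1.7414) = -1.7414
  grad(y) = -2.4484, v = y - alpha*grad = -1.4863
  prox(v) = soft_thresh(-1.4863, 0.3011) = -1.1851
Iteration 2: beta = 0.3333, y = -1.1851 + 0.3333*(-1.1851 + 1.7414) = -0.9997
  grad(y) = 2.0017, v = y - alpha*grad = -1.2083
  prox(v) = soft_thresh(-1.2083, 0.3011) = -0.9072
Iteration 3: beta = 0.5, y = -0.9072 + 0.5*(-0.9072 + 1.1851) = -0.7682
  grad(y) = 3.391, v = y - alpha*grad = -1.1215
  prox(v) = soft_thresh(-1.1215, 0.3011) = -0.8204
f(x_3) = 3*(-0.8204)^2 + 8*(-0.8204) + 2.89*|-0.8204| = -2.1731


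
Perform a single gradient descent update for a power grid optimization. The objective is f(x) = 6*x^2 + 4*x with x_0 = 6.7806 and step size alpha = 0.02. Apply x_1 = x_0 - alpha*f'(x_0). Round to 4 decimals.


We compute the gradient at x_0 and apply the update.
f'(x) = 12*x + 4
f'(6.7806) = 12*6.7806 + 4 = 85.3672
x_1 = 6.7806 - 0.02*85.3672 = 5.0733


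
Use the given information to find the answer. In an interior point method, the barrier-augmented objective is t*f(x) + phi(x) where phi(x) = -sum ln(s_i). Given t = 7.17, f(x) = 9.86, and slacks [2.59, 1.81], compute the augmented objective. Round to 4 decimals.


Step 1: Compute log-barrier.
ln values: [0.9517, 0.5933]
phi = -(0.9517 + 0.5933) = -1.545
Step 2: Compute augmented objective.
t*f(x) = 7.17*9.86 = 70.6962
Total = 70.6962 - 1.545 = 69.1512


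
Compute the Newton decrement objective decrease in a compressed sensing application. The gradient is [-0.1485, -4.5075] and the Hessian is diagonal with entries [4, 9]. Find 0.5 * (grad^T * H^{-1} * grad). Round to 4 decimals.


Step 1: H is diagonal, so H^(-1) * g = [-0.0371, -0.5008].
Step 2: g^T H^(-1) g = sum_i g_i^2 / H_ii
  = (-0.1485)^2/4 + (-4.5075)^2/9
  = 0.0055 + 2.2575 = 2.263
Step 3: Objective decrease = 0.5 * g^T H^(-1) g = 1.1315


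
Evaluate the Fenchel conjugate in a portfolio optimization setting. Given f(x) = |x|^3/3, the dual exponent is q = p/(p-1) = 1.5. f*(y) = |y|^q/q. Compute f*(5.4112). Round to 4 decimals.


The conjugate exponent q satisfies 1/p + 1/q = 1.
p = 3, so q = 3/(3 - 1) = 1.5
|y|^q = 5.4112^1.5 = 12.5875
f*(5.4112) = 12.5875 / 1.5 = 8.3917


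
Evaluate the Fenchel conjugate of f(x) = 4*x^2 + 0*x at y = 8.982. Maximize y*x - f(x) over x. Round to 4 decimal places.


f*(y) = sup_x {y*x - a*x^2 - b*x} = sup_x {(y-b)*x - a*x^2}
FOC: (y - b) - 2a*x = 0 => x* = (y - b)/(2a)
x* = (8.982 - 0)/(2*4) = 1.1228
f*(8.982) = (y-b)^2/(4a) = (8.982 - 0)^2/(4*4)
= 80.6763/16 = 5.0423


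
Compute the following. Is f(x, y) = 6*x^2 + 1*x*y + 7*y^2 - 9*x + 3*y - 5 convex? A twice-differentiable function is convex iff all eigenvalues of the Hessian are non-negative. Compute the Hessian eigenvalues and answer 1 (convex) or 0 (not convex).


The Hessian of f(x,y) = 6*x^2 + 1*x*y + 7*y^2 - 9*x + 3*y - 5 is:
H = [[12, 1], [1, 14]]
Trace = 12 + 14 = 26
Determinant = 12*14 - (1)^2 = 167
Discriminant = (26)^2 - 4*167 = 8.0
Eigenvalues: lambda_1 = 11.5858, lambda_2 = 14.4142
The function is convex.

1


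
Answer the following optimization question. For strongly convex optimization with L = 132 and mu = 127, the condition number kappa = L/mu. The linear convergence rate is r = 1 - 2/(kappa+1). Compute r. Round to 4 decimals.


Step 1: Compute the condition number.
kappa = L/mu = 132/127 = 1.0394
Step 2: Compute the convergence rate.
r = 1 - 2/(kappa + 1) = 1 - 2*mu/(L + mu) = (L - mu)/(L + mu) = 5/259 = 0.0193


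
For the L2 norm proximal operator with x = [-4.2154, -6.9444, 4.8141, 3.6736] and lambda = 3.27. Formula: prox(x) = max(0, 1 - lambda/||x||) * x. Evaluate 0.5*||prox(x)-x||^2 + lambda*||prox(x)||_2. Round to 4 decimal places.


Step 1: Compute ||x||.
||x|| = 10.1324
Step 2: Compute scaling factor.
scale = max(0, 1 - 3.27/10.1324) = 0.6773
Step 3: prox(x) = [-2.855, -4.7033, 3.2605, 2.488]
||prox(x)|| = 6.8624
Step 4: Proximal objective.
0.5*||prox-x||^2 = 5.3465
lambda*||prox|| = 22.44
Total = 27.7864


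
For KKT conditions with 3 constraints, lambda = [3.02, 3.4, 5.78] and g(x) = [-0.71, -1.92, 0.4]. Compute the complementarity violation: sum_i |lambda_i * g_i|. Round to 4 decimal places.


KKT complementary slackness check:
lambda_1 * g_1 = 3.02 * -0.71 = -2.1442
lambda_2 * g_2 = 3.4 * -1.92 = -6.528
lambda_3 * g_3 = 5.78 * 0.4 = 2.312
Total violation = 2.1442 + 6.528 + 2.312 = 10.9842


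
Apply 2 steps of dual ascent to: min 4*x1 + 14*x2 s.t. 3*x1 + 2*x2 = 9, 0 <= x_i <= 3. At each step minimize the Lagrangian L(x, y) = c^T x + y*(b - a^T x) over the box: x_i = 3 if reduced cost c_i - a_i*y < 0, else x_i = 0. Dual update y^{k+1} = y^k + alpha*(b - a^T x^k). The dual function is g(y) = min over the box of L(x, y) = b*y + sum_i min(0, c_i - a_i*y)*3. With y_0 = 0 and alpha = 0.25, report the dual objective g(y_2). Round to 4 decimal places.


Dual ascent for LP: min 4*x1 + 14*x2, 3*x1 + 2*x2 = 9, 0 <= x_i <= 3
Step 1: y^k = 0.0, reduced costs: (4.0, 14.0)
  x^k = (0.0, 0.0), subgradient = b - a^T x = 9.0
  y^{k+1} = 0.0 + 0.25*9.0 = 2.25
Step 2: y^k = 2.25, reduced costs: (-2.75, 9.5)
  x^k = (3.0, 0.0), subgradient = b - a^T x = 0.0
  y^{k+1} = 2.25 + 0.25*0.0 = 2.25
Dual objective at y_2 = 2.25: reduced costs (-2.75, 9.5), box minimizer x = (3.0, 0.0)
g(y_2) = b*y + (c1 - a1*y)*x1 + (c2 - a2*y)*x2 = 9*2.25 + (-2.75)*3.0 + 9.5*0.0 = 20.25 - 8.25 + 0.0 = 12.0


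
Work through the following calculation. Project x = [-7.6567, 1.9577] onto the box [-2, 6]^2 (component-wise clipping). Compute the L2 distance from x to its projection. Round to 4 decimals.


Project each component onto [-2, 6].
clip(-7.6567) = -2.0, clip(1.9577) = 1.9577
Projection = [-2.0, 1.9577]
Squared diffs: [31.9983, 0.0]
Distance = sqrt(31.9983) = 5.6567


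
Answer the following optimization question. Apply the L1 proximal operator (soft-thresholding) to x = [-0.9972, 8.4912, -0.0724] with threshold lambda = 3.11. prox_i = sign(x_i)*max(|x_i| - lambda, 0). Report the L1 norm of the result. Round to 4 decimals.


Soft-thresholding with lambda = 3.11:
prox(-0.9972) = sign(-0.9972)*max(|-0.9972| - 3.11, 0) = 0.0
prox(8.4912) = sign(8.4912)*max(|8.4912| - 3.11, 0) = 5.3812
prox(-0.0724) = sign(-0.0724)*max(|-0.0724| - 3.11, 0) = 0.0
prox(x) = [0.0, 5.3812, 0.0]
||prox(x)||_1 = 0.0 + 5.3812 + 0.0 = 5.3812


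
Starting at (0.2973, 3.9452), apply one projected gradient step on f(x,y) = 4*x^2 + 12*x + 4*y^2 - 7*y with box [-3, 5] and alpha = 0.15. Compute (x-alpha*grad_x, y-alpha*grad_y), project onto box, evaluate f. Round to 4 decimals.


Step 1: Compute gradient at (0.2973, 3.9452).
grad_x = 2*4*0.2973 + 12 = 14.3784
grad_y = 2*4*3.9452 - 7 = 24.5616
Step 2: Gradient step.
x_raw = 0.2973 - 0.15*14.3784 = -1.8595
y_raw = 3.9452 - 0.15*24.5616 = 0.261
Step 3: Project onto [-3, 5].
x_proj = clip(-1.8595) = -1.8595
y_proj = clip(0.261) = 0.261
Step 4: Evaluate f.
f(-1.8595, 0.261) = -10.0375


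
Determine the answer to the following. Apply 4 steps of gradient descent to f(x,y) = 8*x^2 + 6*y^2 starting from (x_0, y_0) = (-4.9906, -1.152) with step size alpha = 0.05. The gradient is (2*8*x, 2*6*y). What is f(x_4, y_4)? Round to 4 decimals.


Gradient descent on f(x,y) = 8*x^2 + 6*y^2.
Starting point: (-4.9906, -1.152), alpha = 0.05
Step 1: grad_x = 2*8*-4.9906 = -79.8496, grad_y = 2*6*-1.152 = -13.824
  x_1 = -4.9906 - 0.05*-79.8496 = -0.9981
  y_1 = -1.152 - 0.05*-13.824 = -0.4608
Step 2: grad_x = 2*8*-0.9981 = -15.9699, grad_y = 2*6*-0.4608 = -5.5296
  x_2 = -0.9981 - 0.05*-15.9699 = -0.1996
  y_2 = -0.4608 - 0.05*-5.5296 = -0.1843
Step 3: grad_x = 2*8*-0.1996 = -3.194, grad_y = 2*6*-0.1843 = -2.2118
  x_3 = -0.1996 - 0.05*-3.194 = -0.0399
  y_3 = -0.1843 - 0.05*-2.2118 = -0.0737
Step 4: grad_x = 2*8*-0.0399 = -0.6388, grad_y = 2*6*-0.0737 = -0.8847
  x_4 = -0.0399 - 0.05*-0.6388 = -0.008
  y_4 = -0.0737 - 0.05*-0.8847 = -0.0295
f(-0.008, -0.0295) = 8*(-0.008)^2 + 6*(-0.0295)^2 = 0.0057


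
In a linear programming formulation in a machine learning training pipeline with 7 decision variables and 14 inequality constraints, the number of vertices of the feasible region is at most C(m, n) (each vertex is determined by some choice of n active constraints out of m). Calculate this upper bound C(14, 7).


Each vertex corresponds to some choice of n active constraints out of m, so the number of vertices is at most C(m, n) = m! / (n!(m-n)!).
m = 14, n = 7
Numerator: 14 * 13 * 12 * 11 * 10 * 9 * 8
Denominator: 7! = 5040
C(14, 7) = 3432


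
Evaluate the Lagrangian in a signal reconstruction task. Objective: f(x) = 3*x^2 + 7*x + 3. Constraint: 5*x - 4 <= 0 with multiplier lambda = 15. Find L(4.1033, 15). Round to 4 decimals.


Step 1: Evaluate f(x).
f(4.1033) = 3*4.1033^2 + 7*4.1033 + 3 = 82.2343
Step 2: Evaluate g(x).
g(4.1033) = 5*4.1033 - 4 = 16.5165
Step 3: Compute Lagrangian.
L = 82.2343 + 15*16.5165 = 329.9818


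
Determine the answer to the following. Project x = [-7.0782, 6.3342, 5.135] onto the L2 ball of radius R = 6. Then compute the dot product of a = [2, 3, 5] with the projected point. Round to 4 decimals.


Step 1: Compute ||x|| (intermediates to 6 decimals).
||x|| = sqrt((-7.0782)^2 + 6.3342^2 + 5.135^2) = 10.797742
Step 2: Project.
Since ||x|| > R, scale = R/||x|| = 6/10.797742 = 0.555672, proj(x) = scale * x
proj(x) = [-3.933158, 3.519738, 2.853376]
Step 3: Dot product.
a^T * proj(x) = 2*(-3.933158) + 3*3.519738 + 5*2.853376 = 16.9598


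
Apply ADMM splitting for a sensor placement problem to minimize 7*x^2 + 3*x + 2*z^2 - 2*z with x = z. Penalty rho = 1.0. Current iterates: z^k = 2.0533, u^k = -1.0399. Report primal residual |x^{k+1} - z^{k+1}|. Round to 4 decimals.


ADMM iteration with rho = 1.0, z^k = 2.0533, u^k = -1.0399
Step 1: x-update.
Minimize 7*x^2 + 3*x + (1.0/2)*(x - 2.0533 - 1.0399)^2
FOC: (2*7 + 1.0)*x = -3 + 1.0*(2.0533 + 1.0399)
x^{k+1} = 0.0062
Step 2: z-update.
Minimize 2*z^2 - 2*z + (1.0/2)*(0.0062 - z - 1.0399)^2
FOC: (2*2 + 1.0)*z = 2 + 1.0*(0.0062 - 1.0399)
z^{k+1} = 0.1933
Step 3: u-update.
u^{k+1} = -1.0399 + 0.0062 - 0.1933 = -1.2269
Step 4: Primal residual = |0.0062 - 0.1933| = 0.187


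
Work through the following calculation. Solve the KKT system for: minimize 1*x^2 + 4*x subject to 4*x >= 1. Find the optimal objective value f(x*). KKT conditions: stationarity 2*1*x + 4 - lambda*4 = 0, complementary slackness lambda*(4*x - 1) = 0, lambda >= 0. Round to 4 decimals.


Step 1: Try lambda = 0 (constraint inactive).
x_unc = -4/(2*1) = -2.0
Check: 4*-2.0 = -8.0 < 1 -- violated!
Step 2: Constraint must be active: 4*x = 1
x* = 1/4 = 0.25
lambda = (2*1*0.25 + 4)/4 = 1.125
Step 3: Compute optimal value.
f(x*) = 1*0.25^2 + 4*0.25 = 1.0625


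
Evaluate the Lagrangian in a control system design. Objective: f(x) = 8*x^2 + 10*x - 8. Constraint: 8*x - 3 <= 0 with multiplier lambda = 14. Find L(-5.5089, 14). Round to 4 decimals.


Step 1: Evaluate f(x).
f(-5.5089) = 8*(-5.5089)^2 + 10*(-5.5089) - 8 = 179.6948
Step 2: Evaluate g(x).
g(-5.5089) = 8*-5.5089 - 3 = -47.0712
Step 3: Compute Lagrangian.
L = 179.6948 + 14*-47.0712 = -479.302


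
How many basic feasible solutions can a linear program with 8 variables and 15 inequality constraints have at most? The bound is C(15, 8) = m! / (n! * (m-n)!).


Each vertex corresponds to some choice of n active constraints out of m, so the number of vertices is at most C(m, n) = m! / (n!(m-n)!).
m = 15, n = 8
Numerator: 15 * 14 * 13 * 12 * 11 * 10 * 9 * 8
Denominator: 8! = 40320
C(15, 8) = 6435


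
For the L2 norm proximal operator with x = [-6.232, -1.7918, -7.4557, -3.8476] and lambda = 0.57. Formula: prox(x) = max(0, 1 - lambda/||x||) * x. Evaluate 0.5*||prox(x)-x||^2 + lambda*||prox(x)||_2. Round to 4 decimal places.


Step 1: Compute ||x||.
||x|| = 10.6038
Step 2: Compute scaling factor.
scale = max(0, 1 - 0.57/10.6038) = 0.9462
Step 3: prox(x) = [-5.897, -1.6955, -7.0549, -3.6408]
||prox(x)|| = 10.0338
Step 4: Proximal objective.
0.5*||prox-x||^2 = 0.1625
lambda*||prox|| = 5.7193
Total = 5.8817


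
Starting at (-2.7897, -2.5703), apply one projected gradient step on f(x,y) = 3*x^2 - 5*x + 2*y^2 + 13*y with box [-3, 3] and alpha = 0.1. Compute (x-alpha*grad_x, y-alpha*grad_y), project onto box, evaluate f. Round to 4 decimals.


Step 1: Compute gradient at (-2.7897, -2.5703).
grad_x = 2*3*-2.7897 - 5 = -21.7382
grad_y = 2*2*-2.5703 + 13 = 2.7188
Step 2: Gradient step.
x_raw = -2.7897 - 0.1*-21.7382 = -0.6159
y_raw = -2.5703 - 0.1*2.7188 = -2.8422
Step 3: Project onto [-3, 3].
x_proj = clip(-0.6159) = -0.6159
y_proj = clip(-2.8422) = -2.8422
Step 4: Evaluate f.
f(-0.6159, -2.8422) = -16.575


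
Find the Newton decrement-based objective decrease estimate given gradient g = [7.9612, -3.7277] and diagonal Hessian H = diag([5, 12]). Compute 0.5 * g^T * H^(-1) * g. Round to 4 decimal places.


Step 1: H is diagonal, so H^(-1) * g = [1.5922, -0.3106].
Step 2: g^T H^(-1) g = sum_i g_i^2 / H_ii
  = (7.9612)^2/5 + (-3.7277)^2/12
  = 12.6761 + 1.158 = 13.8341
Step 3: Objective decrease = 0.5 * g^T H^(-1) g = 6.9171


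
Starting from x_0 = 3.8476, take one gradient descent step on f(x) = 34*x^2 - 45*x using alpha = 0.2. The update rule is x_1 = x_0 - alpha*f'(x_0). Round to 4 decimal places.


We compute the gradient at x_0 and apply the update.
f'(x) = 68*x - 45
f'(3.8476) = 68*3.8476 - 45 = 216.6368
x_1 = 3.8476 - 0.2*216.6368 = -39.4798


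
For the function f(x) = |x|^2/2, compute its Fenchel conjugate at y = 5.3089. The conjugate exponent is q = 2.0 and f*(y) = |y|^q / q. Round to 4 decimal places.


The conjugate exponent q satisfies 1/p + 1/q = 1.
p = 2, so q = 2/(2 - 1) = 2.0
|y|^q = 5.3089^2.0 = 28.1844
f*(5.3089) = 28.1844 / 2.0 = 14.0922


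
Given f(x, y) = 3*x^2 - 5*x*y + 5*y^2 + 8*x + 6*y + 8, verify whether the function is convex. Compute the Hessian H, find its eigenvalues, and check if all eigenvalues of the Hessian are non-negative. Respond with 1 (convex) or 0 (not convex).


The Hessian of f(x,y) = 3*x^2 - 5*x*y + 5*y^2 + 8*x + 6*y + 8 is:
H = [[6, -5], [-5, 10]]
Trace = 6 + 10 = 16
Determinant = 6*10 - (-5)^2 = 35
Discriminant = (16)^2 - 4*35 = 116.0
Eigenvalues: lambda_1 = 2.6148, lambda_2 = 13.3852
The function is convex.

1


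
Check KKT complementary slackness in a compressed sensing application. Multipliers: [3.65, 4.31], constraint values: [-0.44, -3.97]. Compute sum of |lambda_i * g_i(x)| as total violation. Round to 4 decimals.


KKT complementary slackness check:
lambda_1 * g_1 = 3.65 * -0.44 = -1.606
lambda_2 * g_2 = 4.31 * -3.97 = -17.1107
Total violation = 1.606 + 17.1107 = 18.7167


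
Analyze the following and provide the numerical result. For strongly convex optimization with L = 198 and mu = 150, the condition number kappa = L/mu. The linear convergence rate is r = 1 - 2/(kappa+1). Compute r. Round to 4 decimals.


Step 1: Compute the condition number.
kappa = L/mu = 198/150 = 1.32
Step 2: Compute the convergence rate.
r = 1 - 2/(kappa + 1) = 1 - 2*mu/(L + mu) = (L - mu)/(L + mu) = 48/348 = 0.1379


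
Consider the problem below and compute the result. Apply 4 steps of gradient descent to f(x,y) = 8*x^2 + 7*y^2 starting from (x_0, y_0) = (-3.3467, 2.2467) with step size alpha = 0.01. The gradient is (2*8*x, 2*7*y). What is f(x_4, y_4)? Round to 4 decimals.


Gradient descent on f(x,y) = 8*x^2 + 7*y^2.
Starting point: (-3.3467, 2.2467), alpha = 0.01
Step 1: grad_x = 2*8*-3.3467 = -53.5472, grad_y = 2*7*2.2467 = 31.4538
  x_1 = -3.3467 - 0.01*-53.5472 = -2.8112
  y_1 = 2.2467 - 0.01*31.4538 = 1.9322
Step 2: grad_x = 2*8*-2.8112 = -44.9796, grad_y = 2*7*1.9322 = 27.0503
  x_2 = -2.8112 - 0.01*-44.9796 = -2.3614
  y_2 = 1.9322 - 0.01*27.0503 = 1.6617
Step 3: grad_x = 2*8*-2.3614 = -37.7829, grad_y = 2*7*1.6617 = 23.2632
  x_3 = -2.3614 - 0.01*-37.7829 = -1.9836
  y_3 = 1.6617 - 0.01*23.2632 = 1.429
Step 4: grad_x = 2*8*-1.9836 = -31.7376, grad_y = 2*7*1.429 = 20.0064
  x_4 = -1.9836 - 0.01*-31.7376 = -1.6662
  y_4 = 1.429 - 0.01*20.0064 = 1.229
f(-1.6662, 1.229) = 8*(-1.6662)^2 + 7*1.229^2 = 32.7829


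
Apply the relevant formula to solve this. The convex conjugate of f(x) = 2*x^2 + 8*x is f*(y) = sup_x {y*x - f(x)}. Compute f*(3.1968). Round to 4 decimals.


f*(y) = sup_x {y*x - a*x^2 - b*x} = sup_x {(y-b)*x - a*x^2}
FOC: (y - b) - 2a*x = 0 => x* = (y - b)/(2a)
x* = (3.1968 - 8)/(2*2) = -1.2008
f*(3.1968) = (y-b)^2/(4a) = (3.1968 - 8)^2/(4*2)
= 23.0707/8 = 2.8838


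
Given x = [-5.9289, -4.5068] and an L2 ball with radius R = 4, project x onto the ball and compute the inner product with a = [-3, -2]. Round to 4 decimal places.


Step 1: Compute ||x|| (intermediates to 6 decimals).
||x|| = sqrt((-5.9289)^2 + (-4.5068)^2) = 7.447355
Step 2: Project.
Since ||x|| > R, scale = R/||x|| = 4/7.447355 = 0.537103, proj(x) = scale * x
proj(x) = [-3.18443, -2.420616]
Step 3: Dot product.
a^T * proj(x) = -3*(-3.18443) - 2*(-2.420616) = 14.3945


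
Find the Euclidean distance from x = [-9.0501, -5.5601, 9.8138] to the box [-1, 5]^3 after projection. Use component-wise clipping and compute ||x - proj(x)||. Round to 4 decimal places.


Project each component onto [-1, 5].
clip(-9.0501) = -1.0, clip(-5.5601) = -1.0, clip(9.8138) = 5.0
Projection = [-1.0, -1.0, 5.0]
Squared diffs: [64.8041, 20.7945, 23.1727]
Distance = sqrt(108.7713) = 10.4293


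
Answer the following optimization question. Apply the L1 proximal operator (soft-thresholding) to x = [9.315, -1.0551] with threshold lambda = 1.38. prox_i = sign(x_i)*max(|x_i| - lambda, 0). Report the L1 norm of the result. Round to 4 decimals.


Soft-thresholding with lambda = 1.38:
prox(9.315) = sign(9.315)*max(|9.315| - 1.38, 0) = 7.935
prox(-1.0551) = sign(-1.0551)*max(|-1.0551| - 1.38, 0) = 0.0
prox(x) = [7.935, 0.0]
||prox(x)||_1 = 7.935 + 0.0 = 7.935


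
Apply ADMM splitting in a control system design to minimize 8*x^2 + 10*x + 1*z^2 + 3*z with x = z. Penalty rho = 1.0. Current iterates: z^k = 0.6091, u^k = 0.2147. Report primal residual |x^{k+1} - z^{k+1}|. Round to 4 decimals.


ADMM iteration with rho = 1.0, z^k = 0.6091, u^k = 0.2147
Step 1: x-update.
Minimize 8*x^2 + 10*x + (1.0/2)*(x - 0.6091 + 0.2147)^2
FOC: (2*8 + 1.0)*x = -10 + 1.0*(0.6091 - 0.2147)
x^{k+1} = -0.565
Step 2: z-update.
Minimize 1*z^2 + 3*z + (1.0/2)*(-0.565 - z + 0.2147)^2
FOC: (2*1 + 1.0)*z = -3 + 1.0*(-0.565 + 0.2147)
z^{k+1} = -1.1168
Step 3: u-update.
u^{k+1} = 0.2147 - 0.565 + 1.1168 = 0.7664
Step 4: Primal residual = |-0.565 + 1.1168| = 0.5517


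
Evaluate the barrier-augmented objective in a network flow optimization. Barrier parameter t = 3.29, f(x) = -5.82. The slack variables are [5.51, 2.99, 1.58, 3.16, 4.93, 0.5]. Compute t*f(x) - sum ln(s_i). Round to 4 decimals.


Step 1: Compute log-barrier.
ln values: [1.7066, 1.0953, 0.4574, 1.1506, 1.5953, -0.6931]
phi = -(1.7066 + 1.0953 + 0.4574 + 1.1506 + 1.5953 - 0.6931) = -5.312
Step 2: Compute augmented objective.
t*f(x) = 3.29*-5.82 = -19.1478
Total = -19.1478 - 5.312 = -24.4598


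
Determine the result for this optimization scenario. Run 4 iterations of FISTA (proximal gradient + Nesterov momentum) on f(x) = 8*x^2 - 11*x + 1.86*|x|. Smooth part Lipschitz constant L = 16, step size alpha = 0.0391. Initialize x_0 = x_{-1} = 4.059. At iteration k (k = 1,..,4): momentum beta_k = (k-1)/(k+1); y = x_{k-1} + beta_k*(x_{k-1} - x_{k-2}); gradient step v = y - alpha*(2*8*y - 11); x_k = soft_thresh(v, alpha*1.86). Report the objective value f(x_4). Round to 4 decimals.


FISTA on f(x) = 8*x^2 - 11*x + 1.86*|x|
L = 16, alpha = 0.0391
Iteration 1: beta = 0.0, y = 4.059 + 0.0*(4.059 - 4.059) = 4.059
  grad(y) = 53.944, v = y - alpha*grad = 1.9498
  prox(v) = soft_thresh(1.9498, 0.0727) = 1.8771
Iteration 2: beta = 0.3333, y = 1.8771 + 0.3333*(1.8771 - 4.059) = 1.1498
  grad(y) = 7.396, v = y - alpha*grad = 0.8606
  prox(v) = soft_thresh(0.8606, 0.0727) = 0.7878
Iteration 3: beta = 0.5, y = 0.7878 + 0.5*(0.7878 - 1.8771) = 0.2432
  grad(y) = -7.1083, v = y - alpha*grad = 0.5212
  prox(v) = soft_thresh(0.5212, 0.0727) = 0.4484
Iteration 4: beta = 0.6, y = 0.4484 + 0.6*(0.4484 - 0.7878) = 0.2448
  grad(y) = -7.0832, v = y - alpha*grad = 0.5218
  prox(v) = soft_thresh(0.5218, 0.0727) = 0.449
f(x_4) = 8*0.449^2 - 11*0.449 + 1.86*|0.449| = -2.4911


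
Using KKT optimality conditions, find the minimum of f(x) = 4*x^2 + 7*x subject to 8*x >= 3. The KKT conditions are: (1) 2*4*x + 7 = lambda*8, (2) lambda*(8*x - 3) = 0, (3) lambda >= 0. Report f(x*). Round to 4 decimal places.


Step 1: Try lambda = 0 (constraint inactive).
x_unc = -7/(2*4) = -0.875
Check: 8*-0.875 = -7.0 < 3 -- violated!
Step 2: Constraint must be active: 8*x = 3
x* = 3/8 = 0.375
lambda = (2*4*0.375 + 7)/8 = 1.25
Step 3: Compute optimal value.
f(x*) = 4*0.375^2 + 7*0.375 = 3.1875


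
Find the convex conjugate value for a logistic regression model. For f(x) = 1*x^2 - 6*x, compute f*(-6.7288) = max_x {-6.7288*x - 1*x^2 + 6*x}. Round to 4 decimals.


f*(y) = sup_x {y*x - a*x^2 - b*x} = sup_x {(y-b)*x - a*x^2}
FOC: (y - b) - 2a*x = 0 => x* = (y - b)/(2a)
x* = (-6.7288 + 6)/(2*1) = -0.3644
f*(-6.7288) = (y-b)^2/(4a) = (-6.7288 + 6)^2/(4*1)
= 0.5311/4 = 0.1328


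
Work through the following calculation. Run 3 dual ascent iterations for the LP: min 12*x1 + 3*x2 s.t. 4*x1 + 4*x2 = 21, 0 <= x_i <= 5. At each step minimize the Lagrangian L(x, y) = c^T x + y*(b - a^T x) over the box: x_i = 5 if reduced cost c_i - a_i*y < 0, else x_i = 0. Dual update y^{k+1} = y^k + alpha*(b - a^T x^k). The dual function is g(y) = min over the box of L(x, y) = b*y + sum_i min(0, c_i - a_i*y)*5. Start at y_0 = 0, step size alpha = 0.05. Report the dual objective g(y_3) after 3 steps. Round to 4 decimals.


Dual ascent for LP: min 12*x1 + 3*x2, 4*x1 + 4*x2 = 21, 0 <= x_i <= 5
Step 1: y^k = 0.0, reduced costs: (12.0, 3.0)
  x^k = (0.0, 0.0), subgradient = b - a^T x = 21.0
  y^{k+1} = 0.0 + 0.05*21.0 = 1.05
Step 2: y^k = 1.05, reduced costs: (7.8, -1.2)
  x^k = (0.0, 5.0), subgradient = b - a^T x = 1.0
  y^{k+1} = 1.05 + 0.05*1.0 = 1.1
Step 3: y^k = 1.1, reduced costs: (7.6, -1.4)
  x^k = (0.0, 5.0), subgradient = b - a^T x = 1.0
  y^{k+1} = 1.1 + 0.05*1.0 = 1.15
Dual objective at y_3 = 1.15: reduced costs (7.4, -1.6), box minimizer x = (0.0, 5.0)
g(y_3) = b*y + (c1 - a1*y)*x1 + (c2 - a2*y)*x2 = 21*1.15 + 7.4*0.0 + (-1.6)*5.0 = 24.15 + 0.0 - 8.0 = 16.15


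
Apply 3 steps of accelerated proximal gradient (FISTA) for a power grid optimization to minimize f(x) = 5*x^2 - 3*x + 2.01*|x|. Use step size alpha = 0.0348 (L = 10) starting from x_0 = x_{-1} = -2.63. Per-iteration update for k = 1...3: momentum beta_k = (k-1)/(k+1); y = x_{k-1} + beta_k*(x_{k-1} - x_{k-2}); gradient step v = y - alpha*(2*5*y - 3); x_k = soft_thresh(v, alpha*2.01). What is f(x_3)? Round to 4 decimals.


FISTA on f(x) = 5*x^2 - 3*x + 2.01*|x|
L = 10, alpha = 0.0348
Iteration 1: beta = 0.0, y = -2.63 + 0.0*(-2.63 + 2.63) = -2.63
  grad(y) = -29.3, v = y - alpha*grad = -1.6104
  prox(v) = soft_thresh(-1.6104, 0.0699) = -1.5404
Iteration 2: beta = 0.3333, y = -1.5404 + 0.3333*(-1.5404 + 2.63) = -1.1772
  grad(y) = -14.7722, v = y - alpha*grad = -0.6631
  prox(v) = soft_thresh(-0.6631, 0.0699) = -0.5932
Iteration 3: beta = 0.5, y = -0.5932 + 0.5*(-0.5932 + 1.5404) = -0.1196
  grad(y) = -4.1959, v = y - alpha*grad = 0.0264
  prox(v) = soft_thresh(0.0264, 0.0699) = 0.0
f(x_3) = 5*0.0^2 - 3*0.0 + 2.01*|0.0| = 0.0


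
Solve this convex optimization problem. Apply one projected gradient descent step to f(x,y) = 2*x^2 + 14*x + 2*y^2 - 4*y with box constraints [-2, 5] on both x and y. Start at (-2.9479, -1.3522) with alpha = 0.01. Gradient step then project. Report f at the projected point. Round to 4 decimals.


Step 1: Compute gradient at (-2.9479, -1.3522).
grad_x = 2*2*-2.9479 + 14 = 2.2084
grad_y = 2*2*-1.3522 - 4 = -9.4088
Step 2: Gradient step.
x_raw = -2.9479 - 0.01*2.2084 = -2.97
y_raw = -1.3522 - 0.01*-9.4088 = -1.2581
Step 3: Project onto [-2, 5].
x_proj = clip(-2.97) = -2.0
y_proj = clip(-1.2581) = -1.2581
Step 4: Evaluate f.
f(-2.0, -1.2581) = -11.8019


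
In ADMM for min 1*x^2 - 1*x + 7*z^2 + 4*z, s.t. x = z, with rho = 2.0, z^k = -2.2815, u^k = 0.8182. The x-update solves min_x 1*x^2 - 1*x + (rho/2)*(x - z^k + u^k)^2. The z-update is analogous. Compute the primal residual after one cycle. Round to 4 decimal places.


ADMM iteration with rho = 2.0, z^k = -2.2815, u^k = 0.8182
Step 1: x-update.
Minimize 1*x^2 - 1*x + (2.0/2)*(x + 2.2815 + 0.8182)^2
FOC: (2*1 + 2.0)*x = 1 + 2.0*(-2.2815 - 0.8182)
x^{k+1} = -1.2999
Step 2: z-update.
Minimize 7*z^2 + 4*z + (2.0/2)*(-1.2999 - z + 0.8182)^2
FOC: (2*7 + 2.0)*z = -4 + 2.0*(-1.2999 + 0.8182)
z^{k+1} = -0.3102
Step 3: u-update.
u^{k+1} = 0.8182 - 1.2999 + 0.3102 = -0.1714
Step 4: Primal residual = |-1.2999 + 0.3102| = 0.9896


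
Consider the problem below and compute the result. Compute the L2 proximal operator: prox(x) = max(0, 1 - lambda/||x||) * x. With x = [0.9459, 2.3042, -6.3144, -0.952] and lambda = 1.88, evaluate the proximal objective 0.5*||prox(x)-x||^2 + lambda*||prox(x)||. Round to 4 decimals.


Step 1: Compute ||x||.
||x|| = 6.8543
Step 2: Compute scaling factor.
scale = max(0, 1 - 1.88/6.8543) = 0.7257
Step 3: prox(x) = [0.6865, 1.6722, -4.5825, -0.6909]
||prox(x)|| = 4.9743
Step 4: Proximal objective.
0.5*||prox-x||^2 = 1.7672
lambda*||prox|| = 9.3517
Total = 11.119
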